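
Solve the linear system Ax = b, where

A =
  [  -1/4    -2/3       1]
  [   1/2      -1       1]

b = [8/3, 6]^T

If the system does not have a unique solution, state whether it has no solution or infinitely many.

infinitely many solutions

Row-reduce:
R1 ← R1 / (-1/4).
R2 ← R2 − 1/2·R1.
R2 ← R2 / (-7/3).
R1 ← R1 − 8/3·R2.
Rank is 2 with 3 unknowns, leaving x_3 free.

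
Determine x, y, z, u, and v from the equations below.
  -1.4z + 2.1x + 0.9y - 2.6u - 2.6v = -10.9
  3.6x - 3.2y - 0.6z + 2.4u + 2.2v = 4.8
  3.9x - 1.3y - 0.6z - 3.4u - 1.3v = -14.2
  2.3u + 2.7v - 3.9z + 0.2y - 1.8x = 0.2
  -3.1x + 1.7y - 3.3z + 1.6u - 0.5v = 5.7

x = -2, y = -3, z = 1, u = 4, v = -3

Row-reduce the augmented matrix:
R1 ← R1 / (21/10).
R2 ← R2 − 18/5·R1.
R3 ← R3 − 39/10·R1.
R4 ← R4 + 9/5·R1.
R5 ← R5 + 31/10·R1.
R2 ← R2 / (-166/35).
R1 ← R1 − 3/7·R2.
R3 ← R3 + 104/35·R2.
R4 ← R4 − 34/35·R2.
R5 ← R5 − 106/35·R2.
R3 ← R3 / (362/415).
R1 ← R1 + 251/498·R3.
R2 ← R2 + 63/166·R3.
R4 ← R4 + 3927/830·R3.
R5 ← R5 + 10501/2490·R3.
R4 ← R4 / (-2548/181).
R1 ← R1 + 2471/1086·R4.
R2 ← R2 + 975/362·R4.
R3 ← R3 + 595/181·R4.
R5 ← R5 + 12731/1086·R4.
R5 ← R5 / (-1112549/611520).
R1 ← R1 + 64751/87360·R5.
R2 ← R2 + 4289/3136·R5.
R3 ← R3 + 1023/2912·R5.
R4 ← R4 − 11933/101920·R5.
Reading off the reduced rows gives x = -2, y = -3, z = 1, u = 4, v = -3.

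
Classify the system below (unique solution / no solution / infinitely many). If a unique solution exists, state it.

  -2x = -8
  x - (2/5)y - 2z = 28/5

Row-reduce:
R1 ← R1 / (-2).
R2 ← R2 − 1·R1.
R2 ← R2 / (-2/5).
Rank is 2 with 3 unknowns, leaving z free.

infinitely many solutions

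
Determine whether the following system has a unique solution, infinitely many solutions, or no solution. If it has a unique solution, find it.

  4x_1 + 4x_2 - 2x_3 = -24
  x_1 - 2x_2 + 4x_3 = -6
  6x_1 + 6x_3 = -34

no solution

Row-reduce:
R1 ← R1 / (4).
R2 ← R2 − 1·R1.
R3 ← R3 − 6·R1.
R2 ← R2 / (-3).
R1 ← R1 − 1·R2.
R3 ← R3 + 6·R2.
Row 3 reduces to 0 = 2, a contradiction. The system is inconsistent.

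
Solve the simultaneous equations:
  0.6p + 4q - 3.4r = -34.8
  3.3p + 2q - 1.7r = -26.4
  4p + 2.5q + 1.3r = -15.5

Row-reduce the augmented matrix:
R1 ← R1 / (3/5).
R2 ← R2 − 33/10·R1.
R3 ← R3 − 4·R1.
R2 ← R2 / (-20).
R1 ← R1 − 20/3·R2.
R3 ← R3 + 145/6·R2.
R3 ← R3 / (137/40).
R2 ← R2 + 17/20·R3.
Reading off the reduced rows gives p = -3, q = -4, r = 5.

p = -3, q = -4, r = 5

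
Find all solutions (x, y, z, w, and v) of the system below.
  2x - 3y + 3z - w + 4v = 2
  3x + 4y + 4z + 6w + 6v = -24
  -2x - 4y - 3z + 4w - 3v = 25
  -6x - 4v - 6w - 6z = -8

Row-reduce:
R1 ← R1 / (2).
R2 ← R2 − 3·R1.
R3 ← R3 + 2·R1.
R4 ← R4 + 6·R1.
R2 ← R2 / (17/2).
R1 ← R1 + 3/2·R2.
R3 ← R3 + 7·R2.
R4 ← R4 + 9·R2.
R3 ← R3 / (-7/17).
R1 ← R1 − 24/17·R3.
R2 ← R2 + 1/17·R3.
R4 ← R4 − 42/17·R3.
R4 ← R4 / (54).
R1 ← R1 − 226/7·R4.
R2 ← R2 + 3/7·R4.
R3 ← R3 + 156/7·R4.
Rank is 4 with 5 unknowns, leaving v free.

infinitely many solutions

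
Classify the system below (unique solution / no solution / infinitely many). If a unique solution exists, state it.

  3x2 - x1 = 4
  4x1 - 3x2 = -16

From equation 1: x1 = -4 + 3·x2.
Substitute into equation 2 and solve: x2 = 0.
Then x1 = -4.

x1 = -4, x2 = 0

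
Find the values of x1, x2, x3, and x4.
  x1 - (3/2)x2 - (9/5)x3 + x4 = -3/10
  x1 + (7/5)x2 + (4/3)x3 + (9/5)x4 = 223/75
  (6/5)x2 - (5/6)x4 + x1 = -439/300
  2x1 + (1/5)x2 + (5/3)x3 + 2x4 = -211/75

x1 = -5/2, x2 = 13/5, x3 = -2, x4 = 5/2

Row-reduce the augmented matrix:
R2 ← R2 − 1·R1.
R3 ← R3 − 1·R1.
R4 ← R4 − 2·R1.
R2 ← R2 / (29/10).
R1 ← R1 + 3/2·R2.
R3 ← R3 − 27/10·R2.
R4 ← R4 − 16/5·R2.
R3 ← R3 / (-162/145).
R1 ← R1 + 26/145·R3.
R2 ← R2 − 94/87·R3.
R4 ← R4 − 787/435·R3.
R4 ← R4 / (-73741/14580).
R1 ← R1 − 4441/2430·R4.
R2 ← R2 + 3233/1458·R4.
R3 ← R3 − 2243/972·R4.
Reading off the reduced rows gives x1 = -5/2, x2 = 13/5, x3 = -2, x4 = 5/2.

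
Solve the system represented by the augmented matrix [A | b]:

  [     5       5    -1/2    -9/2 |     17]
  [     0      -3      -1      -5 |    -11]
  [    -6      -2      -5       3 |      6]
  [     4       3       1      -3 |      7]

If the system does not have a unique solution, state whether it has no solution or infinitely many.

infinitely many solutions

Row-reduce:
R1 ← R1 / (5).
R3 ← R3 + 6·R1.
R4 ← R4 − 4·R1.
R2 ← R2 / (-3).
R1 ← R1 − 1·R2.
R3 ← R3 − 4·R2.
R4 ← R4 + 1·R2.
R3 ← R3 / (-104/15).
R1 ← R1 + 13/30·R3.
R2 ← R2 − 1/3·R3.
R4 ← R4 − 26/15·R3.
Rank is 3 with 4 unknowns, leaving x_4 free.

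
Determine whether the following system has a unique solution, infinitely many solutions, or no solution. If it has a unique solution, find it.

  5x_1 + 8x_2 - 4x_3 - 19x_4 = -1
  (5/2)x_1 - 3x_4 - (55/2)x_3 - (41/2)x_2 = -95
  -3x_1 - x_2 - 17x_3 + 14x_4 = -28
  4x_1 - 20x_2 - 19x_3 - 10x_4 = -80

no solution

Row-reduce:
R1 ← R1 / (5).
R2 ← R2 − 5/2·R1.
R3 ← R3 + 3·R1.
R4 ← R4 − 4·R1.
R2 ← R2 / (-49/2).
R1 ← R1 − 8/5·R2.
R3 ← R3 − 19/5·R2.
R4 ← R4 + 132/5·R2.
R3 ← R3 / (-5722/245).
R1 ← R1 + 604/245·R3.
R2 ← R2 − 51/49·R3.
R4 ← R4 − 2861/245·R3.
Row 4 reduces to 0 = 1, a contradiction. The system is inconsistent.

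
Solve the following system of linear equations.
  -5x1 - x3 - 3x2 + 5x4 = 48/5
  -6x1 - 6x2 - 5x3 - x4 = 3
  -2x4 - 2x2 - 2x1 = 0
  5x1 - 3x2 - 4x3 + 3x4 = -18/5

x1 = -1, x2 = 0, x3 = 2/5, x4 = 1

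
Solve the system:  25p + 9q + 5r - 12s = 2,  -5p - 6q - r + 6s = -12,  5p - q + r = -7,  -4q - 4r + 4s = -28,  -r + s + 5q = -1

no solution

Row-reduce:
R1 ← R1 / (25).
R2 ← R2 + 5·R1.
R3 ← R3 − 5·R1.
R2 ← R2 / (-21/5).
R1 ← R1 − 9/25·R2.
R3 ← R3 + 14/5·R2.
R4 ← R4 + 4·R2.
R5 ← R5 − 5·R2.
Swap R3 and R4.
R3 ← R3 / (-4).
R1 ← R1 − 1/5·R3.
R5 ← R5 + 1·R3.
Swap R4 and R5.
R4 ← R4 / (36/7).
R1 ← R1 + 1/7·R4.
R2 ← R2 + 6/7·R4.
R3 ← R3 + 1/7·R4.
Row 5 reduces to 0 = 1/3, a contradiction. The system is inconsistent.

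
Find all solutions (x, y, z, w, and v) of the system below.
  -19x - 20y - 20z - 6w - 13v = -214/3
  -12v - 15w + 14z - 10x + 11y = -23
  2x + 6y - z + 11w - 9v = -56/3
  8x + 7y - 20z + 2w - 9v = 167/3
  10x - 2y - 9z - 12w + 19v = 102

x = 8/3, y = 7/3, z = -2, w = -2, v = 2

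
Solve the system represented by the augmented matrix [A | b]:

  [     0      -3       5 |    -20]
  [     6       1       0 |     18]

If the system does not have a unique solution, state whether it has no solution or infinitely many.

Row-reduce:
Swap R1 and R2.
R1 ← R1 / (6).
R2 ← R2 / (-3).
R1 ← R1 − 1/6·R2.
Rank is 2 with 3 unknowns, leaving x_3 free.

infinitely many solutions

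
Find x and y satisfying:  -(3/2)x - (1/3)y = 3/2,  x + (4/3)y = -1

x = -1, y = 0

Row-reduce the augmented matrix:
R1 ← R1 / (-3/2).
R2 ← R2 − 1·R1.
R2 ← R2 / (10/9).
R1 ← R1 − 2/9·R2.
Reading off the reduced rows gives x = -1, y = 0.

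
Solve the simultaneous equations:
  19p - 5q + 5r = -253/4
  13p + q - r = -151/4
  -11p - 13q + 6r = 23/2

Row-reduce the augmented matrix:
R1 ← R1 / (19).
R2 ← R2 − 13·R1.
R3 ← R3 + 11·R1.
R2 ← R2 / (84/19).
R1 ← R1 + 5/19·R2.
R3 ← R3 + 302/19·R2.
R3 ← R3 / (-7).
R2 ← R2 + 1·R3.
Reading off the reduced rows gives p = -3, q = 2, r = 3/4.

p = -3, q = 2, r = 3/4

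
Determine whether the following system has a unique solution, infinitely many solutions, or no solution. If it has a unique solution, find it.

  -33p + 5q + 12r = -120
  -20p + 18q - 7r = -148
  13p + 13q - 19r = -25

Row-reduce:
R1 ← R1 / (-33).
R2 ← R2 + 20·R1.
R3 ← R3 − 13·R1.
R2 ← R2 / (494/33).
R1 ← R1 + 5/33·R2.
R3 ← R3 − 494/33·R2.
Row 3 reduces to 0 = 3, a contradiction. The system is inconsistent.

no solution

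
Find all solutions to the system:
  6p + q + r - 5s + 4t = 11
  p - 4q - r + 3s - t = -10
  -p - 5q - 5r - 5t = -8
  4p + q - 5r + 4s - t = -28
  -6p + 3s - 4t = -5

Row-reduce the augmented matrix:
R1 ← R1 / (6).
R2 ← R2 − 1·R1.
R3 ← R3 + 1·R1.
R4 ← R4 − 4·R1.
R5 ← R5 + 6·R1.
R2 ← R2 / (-25/6).
R1 ← R1 − 1/6·R2.
R3 ← R3 + 29/6·R2.
R4 ← R4 − 1/3·R2.
R5 ← R5 − 1·R2.
R3 ← R3 / (-87/25).
R1 ← R1 − 3/25·R3.
R2 ← R2 − 7/25·R3.
R4 ← R4 + 144/25·R3.
R5 ← R5 − 18/25·R3.
R4 ← R4 / (475/29).
R1 ← R1 + 25/29·R4.
R2 ← R2 + 39/29·R4.
R3 ← R3 − 44/29·R4.
R5 ← R5 + 63/29·R4.
R5 ← R5 / (-83/95).
R1 ← R1 − 10/19·R5.
R2 ← R2 − 21/95·R5.
R3 ← R3 − 64/95·R5.
R4 ← R4 − 1/95·R5.
Reading off the reduced rows gives p = -2, q = -1, r = 1, s = -3, t = 2.

p = -2, q = -1, r = 1, s = -3, t = 2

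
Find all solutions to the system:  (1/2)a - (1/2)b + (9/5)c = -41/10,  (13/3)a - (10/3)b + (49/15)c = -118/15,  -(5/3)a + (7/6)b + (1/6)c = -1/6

infinitely many solutions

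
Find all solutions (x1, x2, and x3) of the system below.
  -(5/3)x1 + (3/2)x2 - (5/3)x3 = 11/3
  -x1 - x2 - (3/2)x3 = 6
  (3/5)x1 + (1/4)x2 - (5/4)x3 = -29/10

x1 = -4, x2 = -2, x3 = 0

Row-reduce the augmented matrix:
R1 ← R1 / (-5/3).
R2 ← R2 + 1·R1.
R3 ← R3 − 3/5·R1.
R2 ← R2 / (-19/10).
R1 ← R1 + 9/10·R2.
R3 ← R3 − 79/100·R2.
R3 ← R3 / (-391/190).
R1 ← R1 − 47/38·R3.
R2 ← R2 − 5/19·R3.
Reading off the reduced rows gives x1 = -4, x2 = -2, x3 = 0.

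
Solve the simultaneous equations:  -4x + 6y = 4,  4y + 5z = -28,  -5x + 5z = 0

x = -4, y = -2, z = -4

Row-reduce the augmented matrix:
R1 ← R1 / (-4).
R3 ← R3 + 5·R1.
R2 ← R2 / (4).
R1 ← R1 + 3/2·R2.
R3 ← R3 + 15/2·R2.
R3 ← R3 / (115/8).
R1 ← R1 − 15/8·R3.
R2 ← R2 − 5/4·R3.
Reading off the reduced rows gives x = -4, y = -2, z = -4.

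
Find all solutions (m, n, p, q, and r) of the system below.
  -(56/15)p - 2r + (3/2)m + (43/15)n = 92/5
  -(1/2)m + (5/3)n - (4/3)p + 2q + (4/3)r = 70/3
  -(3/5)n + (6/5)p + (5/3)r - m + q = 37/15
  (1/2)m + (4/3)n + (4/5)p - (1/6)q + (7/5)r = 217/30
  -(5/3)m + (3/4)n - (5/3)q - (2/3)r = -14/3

infinitely many solutions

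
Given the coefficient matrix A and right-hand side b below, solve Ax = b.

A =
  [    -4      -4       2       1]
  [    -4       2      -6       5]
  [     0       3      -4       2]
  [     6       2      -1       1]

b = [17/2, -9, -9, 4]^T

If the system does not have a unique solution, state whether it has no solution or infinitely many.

no solution

Row-reduce:
R1 ← R1 / (-4).
R2 ← R2 + 4·R1.
R4 ← R4 − 6·R1.
R2 ← R2 / (6).
R1 ← R1 − 1·R2.
R3 ← R3 − 3·R2.
R4 ← R4 + 4·R2.
Swap R3 and R4.
R3 ← R3 / (-10/3).
R1 ← R1 − 5/6·R3.
R2 ← R2 + 4/3·R3.
Row 4 reduces to 0 = -1/4, a contradiction. The system is inconsistent.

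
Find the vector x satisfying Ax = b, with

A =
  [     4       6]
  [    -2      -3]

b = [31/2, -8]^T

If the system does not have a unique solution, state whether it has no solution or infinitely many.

no solution

Row-reduce:
R1 ← R1 / (4).
R2 ← R2 + 2·R1.
Row 2 reduces to 0 = -1/4, a contradiction. The system is inconsistent.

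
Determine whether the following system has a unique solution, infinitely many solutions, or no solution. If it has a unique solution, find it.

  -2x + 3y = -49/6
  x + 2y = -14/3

Row-reduce the augmented matrix:
R1 ← R1 / (-2).
R2 ← R2 − 1·R1.
R2 ← R2 / (7/2).
R1 ← R1 + 3/2·R2.
Reading off the reduced rows gives x = 1/3, y = -5/2.

x = 1/3, y = -5/2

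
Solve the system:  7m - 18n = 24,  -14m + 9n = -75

m = 6, n = 1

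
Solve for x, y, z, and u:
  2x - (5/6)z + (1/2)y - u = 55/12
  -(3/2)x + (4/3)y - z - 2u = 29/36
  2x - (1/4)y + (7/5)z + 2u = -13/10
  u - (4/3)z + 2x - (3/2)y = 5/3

x = 3/2, y = -4/3, z = 1/2, u = -8/3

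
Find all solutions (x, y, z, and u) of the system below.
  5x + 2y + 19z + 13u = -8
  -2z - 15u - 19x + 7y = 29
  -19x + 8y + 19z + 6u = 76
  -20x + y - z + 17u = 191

x = -4, y = 5, z = -4, u = 6

Row-reduce the augmented matrix:
R1 ← R1 / (5).
R2 ← R2 + 19·R1.
R3 ← R3 + 19·R1.
R4 ← R4 + 20·R1.
R2 ← R2 / (73/5).
R1 ← R1 − 2/5·R2.
R3 ← R3 − 78/5·R2.
R4 ← R4 − 9·R2.
R3 ← R3 / (1182/73).
R1 ← R1 − 137/73·R3.
R2 ← R2 − 351/73·R3.
R4 ← R4 − 2316/73·R3.
R4 ← R4 / (2219/197).
R1 ← R1 + 595/1182·R4.
R2 ← R2 + 1253/394·R4.
R3 ← R3 − 1361/1182·R4.
Reading off the reduced rows gives x = -4, y = 5, z = -4, u = 6.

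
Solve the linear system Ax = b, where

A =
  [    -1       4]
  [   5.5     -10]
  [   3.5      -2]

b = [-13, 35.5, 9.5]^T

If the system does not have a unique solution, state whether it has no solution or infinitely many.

x_1 = 1, x_2 = -3

Row-reduce the augmented matrix:
R1 ← R1 / (-1).
R2 ← R2 − 11/2·R1.
R3 ← R3 − 7/2·R1.
R2 ← R2 / (12).
R1 ← R1 + 4·R2.
R3 ← R3 − 12·R2.
R3 reduces to 0 = 0, so the extra equation is consistent.
Reading off the reduced rows gives x_1 = 1, x_2 = -3.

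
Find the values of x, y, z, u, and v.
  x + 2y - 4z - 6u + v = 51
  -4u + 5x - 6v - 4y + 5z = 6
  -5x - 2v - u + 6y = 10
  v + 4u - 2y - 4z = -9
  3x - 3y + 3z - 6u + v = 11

x = 4, y = 4, z = -4, u = -4, v = -1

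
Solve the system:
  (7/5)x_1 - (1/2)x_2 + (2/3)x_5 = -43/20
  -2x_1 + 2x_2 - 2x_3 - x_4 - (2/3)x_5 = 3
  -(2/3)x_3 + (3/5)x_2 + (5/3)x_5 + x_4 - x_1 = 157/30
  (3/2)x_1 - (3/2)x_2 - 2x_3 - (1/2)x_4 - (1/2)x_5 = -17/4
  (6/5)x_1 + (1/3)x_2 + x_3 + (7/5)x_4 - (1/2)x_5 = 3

Row-reduce the augmented matrix:
R1 ← R1 / (7/5).
R2 ← R2 + 2·R1.
R3 ← R3 + 1·R1.
R4 ← R4 − 3/2·R1.
R5 ← R5 − 6/5·R1.
R2 ← R2 / (9/7).
R1 ← R1 + 5/14·R2.
R3 ← R3 − 17/70·R2.
R4 ← R4 + 27/28·R2.
R5 ← R5 − 16/21·R2.
R3 ← R3 / (-13/45).
R1 ← R1 + 5/9·R3.
R2 ← R2 + 14/9·R3.
R4 ← R4 + 7/2·R3.
R5 ← R5 − 59/27·R3.
R4 ← R4 / (-407/26).
R1 ← R1 + 100/39·R4.
R2 ← R2 + 280/39·R4.
R3 ← R3 + 107/26·R4.
R5 ← R5 − 12853/1170·R4.
R5 ← R5 / (-142939/36630).
R1 ← R1 − 345/407·R5.
R2 ← R2 − 1270/1221·R5.
R3 ← R3 + 128/407·R5.
R4 ← R4 − 684/407·R5.
Reading off the reduced rows gives x_1 = -1, x_2 = 3/2, x_3 = -1/2, x_4 = 3, x_5 = 0.

x_1 = -1, x_2 = 3/2, x_3 = -1/2, x_4 = 3, x_5 = 0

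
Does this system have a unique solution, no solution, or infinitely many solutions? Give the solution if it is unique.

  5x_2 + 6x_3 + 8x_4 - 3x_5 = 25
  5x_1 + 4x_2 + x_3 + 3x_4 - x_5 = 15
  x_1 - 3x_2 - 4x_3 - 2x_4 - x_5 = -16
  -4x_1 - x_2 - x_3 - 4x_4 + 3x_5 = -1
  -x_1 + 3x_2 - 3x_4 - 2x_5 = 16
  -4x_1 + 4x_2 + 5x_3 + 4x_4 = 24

x_1 = -1, x_2 = 5, x_3 = 0, x_4 = 0, x_5 = 0

Row-reduce the augmented matrix:
Swap R1 and R2.
R1 ← R1 / (5).
R3 ← R3 − 1·R1.
R4 ← R4 + 4·R1.
R5 ← R5 + 1·R1.
R6 ← R6 + 4·R1.
R2 ← R2 / (5).
R1 ← R1 − 4/5·R2.
R3 ← R3 + 19/5·R2.
R4 ← R4 − 11/5·R2.
R5 ← R5 − 19/5·R2.
R6 ← R6 − 36/5·R2.
R3 ← R3 / (9/25).
R1 ← R1 + 19/25·R3.
R2 ← R2 − 6/5·R3.
R4 ← R4 + 71/25·R3.
R5 ← R5 + 109/25·R3.
R6 ← R6 + 71/25·R3.
R4 ← R4 / (67/3).
R1 ← R1 − 20/3·R4.
R2 ← R2 + 10·R4.
R3 ← R3 − 29/3·R4.
R5 ← R5 − 101/3·R4.
R6 ← R6 − 67/3·R4.
R5 ← R5 / (-1186/201).
R1 ← R1 + 4/201·R5.
R2 ← R2 − 73/201·R5.
R3 ← R3 − 88/201·R5.
R4 ← R4 + 187/201·R5.
R6 reduces to 0 = 0, so the extra equation is consistent.
Reading off the reduced rows gives x_1 = -1, x_2 = 5, x_3 = 0, x_4 = 0, x_5 = 0.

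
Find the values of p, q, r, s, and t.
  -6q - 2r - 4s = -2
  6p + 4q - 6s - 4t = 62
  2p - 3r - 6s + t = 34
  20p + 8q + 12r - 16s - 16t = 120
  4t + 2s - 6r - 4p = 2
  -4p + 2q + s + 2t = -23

p = 6, q = 3, r = -6, s = -1, t = -2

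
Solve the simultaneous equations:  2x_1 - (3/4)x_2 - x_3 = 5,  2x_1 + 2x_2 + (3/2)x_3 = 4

infinitely many solutions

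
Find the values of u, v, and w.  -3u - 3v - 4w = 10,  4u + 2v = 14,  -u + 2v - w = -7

Row-reduce the augmented matrix:
R1 ← R1 / (-3).
R2 ← R2 − 4·R1.
R3 ← R3 + 1·R1.
R2 ← R2 / (-2).
R1 ← R1 − 1·R2.
R3 ← R3 − 3·R2.
R3 ← R3 / (-23/3).
R1 ← R1 + 4/3·R3.
R2 ← R2 − 8/3·R3.
Reading off the reduced rows gives u = 5, v = -3, w = -4.

u = 5, v = -3, w = -4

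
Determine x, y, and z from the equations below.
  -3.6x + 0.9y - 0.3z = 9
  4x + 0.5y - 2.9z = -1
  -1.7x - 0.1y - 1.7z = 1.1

x = -1, y = 6, z = 0

Row-reduce the augmented matrix:
R1 ← R1 / (-18/5).
R2 ← R2 − 4·R1.
R3 ← R3 + 17/10·R1.
R2 ← R2 / (3/2).
R1 ← R1 + 1/4·R2.
R3 ← R3 + 21/40·R2.
R3 ← R3 / (-269/100).
R1 ← R1 + 41/90·R3.
R2 ← R2 + 97/45·R3.
Reading off the reduced rows gives x = -1, y = 6, z = 0.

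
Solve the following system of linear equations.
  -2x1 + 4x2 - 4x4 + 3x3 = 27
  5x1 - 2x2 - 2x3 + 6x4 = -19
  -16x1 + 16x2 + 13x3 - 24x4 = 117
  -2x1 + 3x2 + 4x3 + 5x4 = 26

Row-reduce:
R1 ← R1 / (-2).
R2 ← R2 − 5·R1.
R3 ← R3 + 16·R1.
R4 ← R4 + 2·R1.
R2 ← R2 / (8).
R1 ← R1 + 2·R2.
R3 ← R3 + 16·R2.
R4 ← R4 + 1·R2.
Swap R3 and R4.
R3 ← R3 / (27/16).
R1 ← R1 + 1/8·R3.
R2 ← R2 − 11/16·R3.
Row 4 reduces to 0 = -2, a contradiction. The system is inconsistent.

no solution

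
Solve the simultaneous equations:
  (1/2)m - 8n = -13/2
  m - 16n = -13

infinitely many solutions

Row-reduce:
R1 ← R1 / (1/2).
R2 ← R2 − 1·R1.
Rank is 1 with 2 unknowns, leaving n free.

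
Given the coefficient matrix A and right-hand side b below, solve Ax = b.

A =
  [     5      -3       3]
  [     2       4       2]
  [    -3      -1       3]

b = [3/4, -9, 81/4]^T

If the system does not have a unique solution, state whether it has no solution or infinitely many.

x_1 = -3, x_2 = -9/4, x_3 = 3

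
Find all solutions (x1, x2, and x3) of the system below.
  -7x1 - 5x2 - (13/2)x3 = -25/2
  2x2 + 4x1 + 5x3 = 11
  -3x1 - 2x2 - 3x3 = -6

infinitely many solutions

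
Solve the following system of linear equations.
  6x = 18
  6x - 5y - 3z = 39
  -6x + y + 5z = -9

x = 3, y = -6, z = 3

Row-reduce the augmented matrix:
R1 ← R1 / (6).
R2 ← R2 − 6·R1.
R3 ← R3 + 6·R1.
R2 ← R2 / (-5).
R3 ← R3 − 1·R2.
R3 ← R3 / (22/5).
R2 ← R2 − 3/5·R3.
Reading off the reduced rows gives x = 3, y = -6, z = 3.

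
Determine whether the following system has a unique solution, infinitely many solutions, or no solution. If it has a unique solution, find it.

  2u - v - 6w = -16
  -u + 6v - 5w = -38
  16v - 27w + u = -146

infinitely many solutions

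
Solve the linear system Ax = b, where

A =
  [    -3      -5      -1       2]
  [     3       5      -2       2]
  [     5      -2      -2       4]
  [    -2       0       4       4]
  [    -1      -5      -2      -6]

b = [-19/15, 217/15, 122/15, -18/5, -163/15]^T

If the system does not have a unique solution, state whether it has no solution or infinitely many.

Row-reduce the augmented matrix:
R1 ← R1 / (-3).
R2 ← R2 − 3·R1.
R3 ← R3 − 5·R1.
R4 ← R4 + 2·R1.
R5 ← R5 + 1·R1.
Swap R2 and R3.
R2 ← R2 / (-31/3).
R1 ← R1 − 5/3·R2.
R4 ← R4 − 10/3·R2.
R5 ← R5 + 10/3·R2.
R3 ← R3 / (-3).
R1 ← R1 + 8/31·R3.
R2 ← R2 − 11/31·R3.
R4 ← R4 − 108/31·R3.
R5 ← R5 + 15/31·R3.
R4 ← R4 / (300/31).
R1 ← R1 − 16/93·R4.
R2 ← R2 + 22/93·R4.
R3 ← R3 + 4/3·R4.
R5 ← R5 + 300/31·R4.
R5 reduces to 0 = 0, so the extra equation is consistent.
Reading off the reduced rows gives x_1 = 0, x_2 = 4/3, x_3 = -12/5, x_4 = 3/2.

x_1 = 0, x_2 = 4/3, x_3 = -12/5, x_4 = 3/2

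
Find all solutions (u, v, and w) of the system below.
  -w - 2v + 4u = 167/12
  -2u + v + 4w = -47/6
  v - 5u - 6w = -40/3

Row-reduce the augmented matrix:
R1 ← R1 / (4).
R2 ← R2 + 2·R1.
R3 ← R3 + 5·R1.
Swap R2 and R3.
R2 ← R2 / (-3/2).
R1 ← R1 + 1/2·R2.
R3 ← R3 / (7/2).
R1 ← R1 − 13/6·R3.
R2 ← R2 − 29/6·R3.
Reading off the reduced rows gives u = 8/3, v = -3/2, w = -1/4.

u = 8/3, v = -3/2, w = -1/4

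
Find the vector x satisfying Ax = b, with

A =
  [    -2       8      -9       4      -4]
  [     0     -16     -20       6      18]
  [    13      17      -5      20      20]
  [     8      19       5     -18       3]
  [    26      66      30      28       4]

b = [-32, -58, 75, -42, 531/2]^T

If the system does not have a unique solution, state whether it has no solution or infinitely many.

no solution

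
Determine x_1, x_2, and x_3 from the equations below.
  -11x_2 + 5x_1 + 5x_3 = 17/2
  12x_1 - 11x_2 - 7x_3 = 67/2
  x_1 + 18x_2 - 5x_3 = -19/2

Row-reduce the augmented matrix:
R1 ← R1 / (5).
R2 ← R2 − 12·R1.
R3 ← R3 − 1·R1.
R2 ← R2 / (77/5).
R1 ← R1 + 11/5·R2.
R3 ← R3 − 101/5·R2.
R3 ← R3 / (1457/77).
R1 ← R1 + 12/7·R3.
R2 ← R2 + 95/77·R3.
Reading off the reduced rows gives x_1 = 1, x_2 = -1, x_3 = -3/2.

x_1 = 1, x_2 = -1, x_3 = -3/2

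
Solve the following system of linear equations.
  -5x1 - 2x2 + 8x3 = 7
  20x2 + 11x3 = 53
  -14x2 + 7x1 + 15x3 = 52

Row-reduce the augmented matrix:
R1 ← R1 / (-5).
R3 ← R3 − 7·R1.
R2 ← R2 / (20).
R1 ← R1 − 2/5·R2.
R3 ← R3 + 84/5·R2.
R3 ← R3 / (886/25).
R1 ← R1 + 91/50·R3.
R2 ← R2 − 11/20·R3.
Reading off the reduced rows gives x1 = 3, x2 = 1, x3 = 3.

x1 = 3, x2 = 1, x3 = 3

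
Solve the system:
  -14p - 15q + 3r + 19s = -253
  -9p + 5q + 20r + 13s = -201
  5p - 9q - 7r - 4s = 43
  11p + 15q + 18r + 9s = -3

Row-reduce the augmented matrix:
R1 ← R1 / (-14).
R2 ← R2 + 9·R1.
R3 ← R3 − 5·R1.
R4 ← R4 − 11·R1.
R2 ← R2 / (205/14).
R1 ← R1 − 15/14·R2.
R3 ← R3 + 201/14·R2.
R4 ← R4 − 45/14·R2.
R3 ← R3 / (2417/205).
R1 ← R1 + 63/41·R3.
R2 ← R2 − 253/205·R3.
R4 ← R4 − 672/41·R3.
R4 ← R4 / (45470/2417).
R1 ← R1 + 2299/2417·R4.
R2 ← R2 + 770/2417·R4.
R3 ← R3 − 729/2417·R4.
Reading off the reduced rows gives p = 6, q = 5, r = -6, s = -4.

p = 6, q = 5, r = -6, s = -4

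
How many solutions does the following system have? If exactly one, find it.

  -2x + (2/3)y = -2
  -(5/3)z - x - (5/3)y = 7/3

infinitely many solutions

Row-reduce:
R1 ← R1 / (-2).
R2 ← R2 + 1·R1.
R2 ← R2 / (-2).
R1 ← R1 + 1/3·R2.
Rank is 2 with 3 unknowns, leaving z free.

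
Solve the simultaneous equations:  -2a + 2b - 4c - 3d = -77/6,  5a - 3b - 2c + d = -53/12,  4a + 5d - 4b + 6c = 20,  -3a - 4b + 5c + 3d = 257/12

Row-reduce the augmented matrix:
R1 ← R1 / (-2).
R2 ← R2 − 5·R1.
R3 ← R3 − 4·R1.
R4 ← R4 + 3·R1.
R2 ← R2 / (2).
R1 ← R1 + 1·R2.
R4 ← R4 + 7·R2.
R3 ← R3 / (-2).
R1 ← R1 + 4·R3.
R2 ← R2 + 6·R3.
R4 ← R4 + 31·R3.
R4 ← R4 / (1/4).
R1 ← R1 − 1/4·R4.
R2 ← R2 + 1/4·R4.
R3 ← R3 − 1/2·R4.
Reading off the reduced rows gives a = -5/4, b = -1/2, c = 4/3, d = 3.

a = -5/4, b = -1/2, c = 4/3, d = 3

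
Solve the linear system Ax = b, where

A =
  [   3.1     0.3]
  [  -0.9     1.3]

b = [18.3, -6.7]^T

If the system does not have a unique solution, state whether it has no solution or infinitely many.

Row-reduce the augmented matrix:
R1 ← R1 / (31/10).
R2 ← R2 + 9/10·R1.
R2 ← R2 / (43/31).
R1 ← R1 − 3/31·R2.
Reading off the reduced rows gives x_1 = 6, x_2 = -1.

x_1 = 6, x_2 = -1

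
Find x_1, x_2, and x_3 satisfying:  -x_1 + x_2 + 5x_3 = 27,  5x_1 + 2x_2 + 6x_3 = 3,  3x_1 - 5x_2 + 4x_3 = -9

Row-reduce the augmented matrix:
R1 ← R1 / (-1).
R2 ← R2 − 5·R1.
R3 ← R3 − 3·R1.
R2 ← R2 / (7).
R1 ← R1 + 1·R2.
R3 ← R3 + 2·R2.
R3 ← R3 / (195/7).
R1 ← R1 + 4/7·R3.
R2 ← R2 − 31/7·R3.
Reading off the reduced rows gives x_1 = -5, x_2 = 2, x_3 = 4.

x_1 = -5, x_2 = 2, x_3 = 4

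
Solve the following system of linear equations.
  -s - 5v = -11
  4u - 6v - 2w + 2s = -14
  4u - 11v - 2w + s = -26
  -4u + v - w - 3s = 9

no solution

Row-reduce:
Swap R1 and R2.
R1 ← R1 / (4).
R3 ← R3 − 4·R1.
R4 ← R4 + 4·R1.
R2 ← R2 / (-5).
R1 ← R1 + 3/2·R2.
R3 ← R3 + 5·R2.
R4 ← R4 + 5·R2.
Swap R3 and R4.
R3 ← R3 / (-3).
R1 ← R1 + 1/2·R3.
Row 4 reduces to 0 = -1, a contradiction. The system is inconsistent.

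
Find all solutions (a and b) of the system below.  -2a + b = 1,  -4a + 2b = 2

Row-reduce:
R1 ← R1 / (-2).
R2 ← R2 + 4·R1.
Rank is 1 with 2 unknowns, leaving b free.

infinitely many solutions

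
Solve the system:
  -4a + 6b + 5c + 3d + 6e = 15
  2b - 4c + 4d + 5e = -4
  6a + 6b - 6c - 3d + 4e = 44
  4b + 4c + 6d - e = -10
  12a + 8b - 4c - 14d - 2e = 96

infinitely many solutions

Row-reduce:
R1 ← R1 / (-4).
R3 ← R3 − 6·R1.
R5 ← R5 − 12·R1.
R2 ← R2 / (2).
R1 ← R1 + 3/2·R2.
R3 ← R3 − 15·R2.
R4 ← R4 − 4·R2.
R5 ← R5 − 26·R2.
R3 ← R3 / (63/2).
R1 ← R1 + 17/4·R3.
R2 ← R2 + 2·R3.
R4 ← R4 − 12·R3.
R5 ← R5 − 63·R3.
R4 ← R4 / (62/7).
R1 ← R1 + 67/42·R4.
R2 ← R2 − 4/21·R4.
R3 ← R3 + 19/21·R4.
Rank is 4 with 5 unknowns, leaving e free.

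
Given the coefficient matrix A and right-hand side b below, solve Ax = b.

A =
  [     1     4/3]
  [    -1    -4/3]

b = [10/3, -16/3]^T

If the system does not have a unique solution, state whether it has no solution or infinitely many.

no solution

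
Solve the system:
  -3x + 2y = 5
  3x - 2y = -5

Row-reduce:
R1 ← R1 / (-3).
R2 ← R2 − 3·R1.
Rank is 1 with 2 unknowns, leaving y free.

infinitely many solutions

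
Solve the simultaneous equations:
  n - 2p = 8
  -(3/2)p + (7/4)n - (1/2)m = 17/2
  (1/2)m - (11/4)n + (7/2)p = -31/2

no solution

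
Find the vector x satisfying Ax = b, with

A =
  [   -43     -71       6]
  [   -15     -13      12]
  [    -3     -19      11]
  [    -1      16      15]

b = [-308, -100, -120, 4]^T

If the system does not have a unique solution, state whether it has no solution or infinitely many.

x_1 = 0, x_2 = 4, x_3 = -4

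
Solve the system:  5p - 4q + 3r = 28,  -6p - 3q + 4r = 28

infinitely many solutions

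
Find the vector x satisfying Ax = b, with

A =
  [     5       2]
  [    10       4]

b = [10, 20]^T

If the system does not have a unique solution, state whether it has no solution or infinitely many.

Row-reduce:
R1 ← R1 / (5).
R2 ← R2 − 10·R1.
Rank is 1 with 2 unknowns, leaving x_2 free.

infinitely many solutions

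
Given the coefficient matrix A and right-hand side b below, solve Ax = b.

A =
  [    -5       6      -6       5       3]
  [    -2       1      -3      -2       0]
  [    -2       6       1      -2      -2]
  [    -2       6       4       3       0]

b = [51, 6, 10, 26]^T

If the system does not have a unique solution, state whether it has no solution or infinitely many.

Row-reduce:
R1 ← R1 / (-5).
R2 ← R2 + 2·R1.
R3 ← R3 + 2·R1.
R4 ← R4 + 2·R1.
R2 ← R2 / (-7/5).
R1 ← R1 + 6/5·R2.
R3 ← R3 − 18/5·R2.
R4 ← R4 − 18/5·R2.
R3 ← R3 / (13/7).
R1 ← R1 − 12/7·R3.
R2 ← R2 − 3/7·R3.
R4 ← R4 − 34/7·R3.
R4 ← R4 / (365/13).
R1 ← R1 − 203/13·R4.
R2 ← R2 − 80/13·R4.
R3 ← R3 + 100/13·R4.
Rank is 4 with 5 unknowns, leaving x_5 free.

infinitely many solutions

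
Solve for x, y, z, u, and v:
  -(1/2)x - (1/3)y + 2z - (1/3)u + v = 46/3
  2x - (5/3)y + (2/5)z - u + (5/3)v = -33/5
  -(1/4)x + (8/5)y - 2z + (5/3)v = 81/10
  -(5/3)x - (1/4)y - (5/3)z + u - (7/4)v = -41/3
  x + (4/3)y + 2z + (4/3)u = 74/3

x = -2, y = 6, z = 6, u = 5, v = 6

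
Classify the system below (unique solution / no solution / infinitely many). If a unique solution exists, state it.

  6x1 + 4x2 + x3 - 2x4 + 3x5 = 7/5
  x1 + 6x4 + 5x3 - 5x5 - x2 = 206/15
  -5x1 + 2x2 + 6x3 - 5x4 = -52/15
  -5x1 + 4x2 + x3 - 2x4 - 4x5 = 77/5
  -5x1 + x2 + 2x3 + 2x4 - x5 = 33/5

Row-reduce the augmented matrix:
R1 ← R1 / (6).
R2 ← R2 − 1·R1.
R3 ← R3 + 5·R1.
R4 ← R4 + 5·R1.
R5 ← R5 + 5·R1.
R2 ← R2 / (-5/3).
R1 ← R1 − 2/3·R2.
R3 ← R3 − 16/3·R2.
R4 ← R4 − 22/3·R2.
R5 ← R5 − 13/3·R2.
R3 ← R3 / (223/10).
R1 ← R1 − 21/10·R3.
R2 ← R2 + 29/10·R3.
R4 ← R4 − 231/10·R3.
R5 ← R5 − 77/5·R3.
R4 ← R4 / (2255/223).
R1 ← R1 − 205/223·R4.
R2 ← R2 + 453/223·R4.
R3 ← R3 − 136/223·R4.
R5 ← R5 − 1652/223·R4.
R5 ← R5 / (11267/2255).
R1 ← R1 − 7/11·R5.
R2 ← R2 + 1543/2255·R5.
R3 ← R3 + 159/2255·R5.
R4 ← R4 + 2243/2255·R5.
Reading off the reduced rows gives x1 = 0, x2 = 13/5, x3 = -1/3, x4 = 4/3, x5 = -2.

x1 = 0, x2 = 13/5, x3 = -1/3, x4 = 4/3, x5 = -2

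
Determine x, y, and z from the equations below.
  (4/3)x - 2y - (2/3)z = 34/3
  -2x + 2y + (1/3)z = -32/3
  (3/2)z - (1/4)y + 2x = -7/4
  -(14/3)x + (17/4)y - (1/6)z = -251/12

Row-reduce the augmented matrix:
R1 ← R1 / (4/3).
R2 ← R2 + 2·R1.
R3 ← R3 − 2·R1.
R4 ← R4 + 14/3·R1.
R2 ← R2 / (-1).
R1 ← R1 + 3/2·R2.
R3 ← R3 − 11/4·R2.
R4 ← R4 + 11/4·R2.
R3 ← R3 / (2/3).
R1 ← R1 − 1/2·R3.
R2 ← R2 − 2/3·R3.
R4 ← R4 + 2/3·R3.
R4 reduces to 0 = 0, so the extra equation is consistent.
Reading off the reduced rows gives x = 0, y = -5, z = -2.

x = 0, y = -5, z = -2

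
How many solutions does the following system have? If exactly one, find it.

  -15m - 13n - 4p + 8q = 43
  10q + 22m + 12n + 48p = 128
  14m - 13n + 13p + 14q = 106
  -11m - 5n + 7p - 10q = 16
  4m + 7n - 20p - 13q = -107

m = 0, n = -3, p = 3, q = 2

Row-reduce the augmented matrix:
R1 ← R1 / (-15).
R2 ← R2 − 22·R1.
R3 ← R3 − 14·R1.
R4 ← R4 + 11·R1.
R5 ← R5 − 4·R1.
R2 ← R2 / (-106/15).
R1 ← R1 − 13/15·R2.
R3 ← R3 + 377/15·R2.
R4 ← R4 − 68/15·R2.
R5 ← R5 − 53/15·R2.
R3 ← R3 / (-7451/53).
R1 ← R1 − 288/53·R3.
R2 ← R2 + 316/53·R3.
R4 ← R4 − 1959/53·R3.
R4 ← R4 / (-123711/7451).
R1 ← R1 + 193/7451·R4.
R2 ← R2 + 5273/7451·R4.
R3 ← R3 − 2959/7451·R4.
R5 reduces to 0 = 0, so the extra equation is consistent.
Reading off the reduced rows gives m = 0, n = -3, p = 3, q = 2.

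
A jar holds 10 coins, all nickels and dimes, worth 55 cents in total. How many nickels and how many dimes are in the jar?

Let n = nickels, d = dimes.
  n + d = 10
  5n + 10d = 55
Row-reduce the augmented matrix:
R2 ← R2 − 5·R1.
R2 ← R2 / (5).
R1 ← R1 − 1·R2.
Reading off the reduced rows gives n = 9, d = 1.

nickels: 9, dimes: 1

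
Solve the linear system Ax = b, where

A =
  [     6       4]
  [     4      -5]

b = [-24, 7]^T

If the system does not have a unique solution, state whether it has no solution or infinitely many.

Row-reduce the augmented matrix:
R1 ← R1 / (6).
R2 ← R2 − 4·R1.
R2 ← R2 / (-23/3).
R1 ← R1 − 2/3·R2.
Reading off the reduced rows gives x_1 = -2, x_2 = -3.

x_1 = -2, x_2 = -3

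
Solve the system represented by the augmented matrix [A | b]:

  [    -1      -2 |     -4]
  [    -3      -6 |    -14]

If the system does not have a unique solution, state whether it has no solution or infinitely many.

Row-reduce:
R1 ← R1 / (-1).
R2 ← R2 + 3·R1.
Row 2 reduces to 0 = -2, a contradiction. The system is inconsistent.

no solution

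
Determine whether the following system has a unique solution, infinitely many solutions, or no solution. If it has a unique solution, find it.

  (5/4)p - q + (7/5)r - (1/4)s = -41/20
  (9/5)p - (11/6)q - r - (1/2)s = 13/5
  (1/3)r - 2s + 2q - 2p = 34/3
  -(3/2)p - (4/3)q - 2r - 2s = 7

p = 2, q = 3, r = -2, s = -5

Row-reduce the augmented matrix:
R1 ← R1 / (5/4).
R2 ← R2 − 9/5·R1.
R3 ← R3 + 2·R1.
R4 ← R4 + 3/2·R1.
R2 ← R2 / (-59/150).
R1 ← R1 + 4/5·R2.
R3 ← R3 − 2/5·R2.
R4 ← R4 + 38/15·R2.
R3 ← R3 / (-437/885).
R1 ← R1 − 428/59·R3.
R2 ← R2 − 2262/295·R3.
R4 ← R4 − 5636/295·R3.
R4 ← R4 / (-87195/874).
R1 ← R1 + 16285/437·R4.
R2 ← R2 + 17097/437·R4.
R3 ← R3 − 2250/437·R4.
Reading off the reduced rows gives p = 2, q = 3, r = -2, s = -5.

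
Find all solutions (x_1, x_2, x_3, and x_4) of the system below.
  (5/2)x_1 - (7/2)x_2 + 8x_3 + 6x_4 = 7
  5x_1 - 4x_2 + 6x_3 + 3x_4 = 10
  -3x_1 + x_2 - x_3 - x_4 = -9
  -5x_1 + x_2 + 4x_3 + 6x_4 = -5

no solution

Row-reduce:
R1 ← R1 / (5/2).
R2 ← R2 − 5·R1.
R3 ← R3 + 3·R1.
R4 ← R4 + 5·R1.
R2 ← R2 / (3).
R1 ← R1 + 7/5·R2.
R3 ← R3 + 16/5·R2.
R4 ← R4 + 6·R2.
R3 ← R3 / (-31/15).
R1 ← R1 + 22/15·R3.
R2 ← R2 + 10/3·R3.
Row 4 reduces to 0 = 1, a contradiction. The system is inconsistent.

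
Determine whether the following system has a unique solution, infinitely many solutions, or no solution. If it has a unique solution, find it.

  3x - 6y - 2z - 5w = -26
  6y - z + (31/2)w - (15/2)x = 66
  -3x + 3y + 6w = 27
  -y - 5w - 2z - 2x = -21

no solution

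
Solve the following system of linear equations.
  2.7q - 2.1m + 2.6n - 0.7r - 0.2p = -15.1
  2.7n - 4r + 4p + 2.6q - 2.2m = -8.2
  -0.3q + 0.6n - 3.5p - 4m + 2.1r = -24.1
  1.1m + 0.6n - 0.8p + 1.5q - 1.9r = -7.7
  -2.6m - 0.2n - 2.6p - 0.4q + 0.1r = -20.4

m = 3, n = -4, p = 5, q = 2, r = 4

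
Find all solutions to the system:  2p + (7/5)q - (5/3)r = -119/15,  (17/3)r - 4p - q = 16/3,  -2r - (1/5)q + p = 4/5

Row-reduce:
R1 ← R1 / (2).
R2 ← R2 + 4·R1.
R3 ← R3 − 1·R1.
R2 ← R2 / (9/5).
R1 ← R1 − 7/10·R2.
R3 ← R3 + 9/10·R2.
Row 3 reduces to 0 = -1/2, a contradiction. The system is inconsistent.

no solution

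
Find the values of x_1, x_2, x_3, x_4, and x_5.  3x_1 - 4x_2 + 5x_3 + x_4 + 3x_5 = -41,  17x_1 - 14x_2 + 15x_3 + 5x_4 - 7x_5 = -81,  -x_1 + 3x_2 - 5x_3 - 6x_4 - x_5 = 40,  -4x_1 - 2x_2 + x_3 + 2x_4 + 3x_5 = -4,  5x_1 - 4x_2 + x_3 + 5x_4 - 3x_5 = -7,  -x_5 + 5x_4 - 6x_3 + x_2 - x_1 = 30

x_1 = -3, x_2 = -3, x_3 = -6, x_4 = -2, x_5 = -4

Row-reduce the augmented matrix:
R1 ← R1 / (3).
R2 ← R2 − 17·R1.
R3 ← R3 + 1·R1.
R4 ← R4 + 4·R1.
R5 ← R5 − 5·R1.
R6 ← R6 + 1·R1.
R2 ← R2 / (26/3).
R1 ← R1 + 4/3·R2.
R3 ← R3 − 5/3·R2.
R4 ← R4 + 22/3·R2.
R5 ← R5 − 8/3·R2.
R6 ← R6 + 1/3·R2.
R3 ← R3 / (-10/13).
R1 ← R1 + 5/13·R3.
R2 ← R2 + 20/13·R3.
R4 ← R4 + 47/13·R3.
R5 ← R5 + 42/13·R3.
R6 ← R6 + 63/13·R3.
R4 ← R4 / (144/5).
R1 ← R1 − 3·R4.
R2 ← R2 − 11·R4.
R3 ← R3 − 36/5·R4.
R5 ← R5 − 134/5·R4.
R6 ← R6 − 201/5·R4.
R5 ← R5 / (905/72).
R1 ← R1 + 65/48·R5.
R2 ← R2 − 197/144·R5.
R3 ← R3 − 11/4·R5.
R4 ← R4 + 175/144·R5.
R6 ← R6 − 905/48·R5.
R6 reduces to 0 = 0, so the extra equation is consistent.
Reading off the reduced rows gives x_1 = -3, x_2 = -3, x_3 = -6, x_4 = -2, x_5 = -4.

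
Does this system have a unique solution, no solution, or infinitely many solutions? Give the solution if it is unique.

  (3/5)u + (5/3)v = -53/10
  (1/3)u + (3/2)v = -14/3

u = -1/2, v = -3

Row-reduce the augmented matrix:
R1 ← R1 / (3/5).
R2 ← R2 − 1/3·R1.
R2 ← R2 / (31/54).
R1 ← R1 − 25/9·R2.
Reading off the reduced rows gives u = -1/2, v = -3.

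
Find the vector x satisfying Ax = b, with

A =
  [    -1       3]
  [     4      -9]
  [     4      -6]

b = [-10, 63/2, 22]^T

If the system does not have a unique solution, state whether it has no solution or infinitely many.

no solution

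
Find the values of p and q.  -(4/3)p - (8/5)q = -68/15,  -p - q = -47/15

Row-reduce the augmented matrix:
R1 ← R1 / (-4/3).
R2 ← R2 + 1·R1.
R2 ← R2 / (1/5).
R1 ← R1 − 6/5·R2.
Reading off the reduced rows gives p = 9/5, q = 4/3.

p = 9/5, q = 4/3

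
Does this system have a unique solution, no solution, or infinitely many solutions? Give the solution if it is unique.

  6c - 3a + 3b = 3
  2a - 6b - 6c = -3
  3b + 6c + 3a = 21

Row-reduce the augmented matrix:
R1 ← R1 / (-3).
R2 ← R2 − 2·R1.
R3 ← R3 − 3·R1.
R2 ← R2 / (-4).
R1 ← R1 + 1·R2.
R3 ← R3 − 6·R2.
R3 ← R3 / (9).
R1 ← R1 + 3/2·R3.
R2 ← R2 − 1/2·R3.
Reading off the reduced rows gives a = 3, b = -1, c = 5/2.

a = 3, b = -1, c = 5/2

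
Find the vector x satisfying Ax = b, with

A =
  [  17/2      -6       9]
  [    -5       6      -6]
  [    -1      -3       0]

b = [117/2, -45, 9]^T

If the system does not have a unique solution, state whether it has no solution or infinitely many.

infinitely many solutions

Row-reduce:
R1 ← R1 / (17/2).
R2 ← R2 + 5·R1.
R3 ← R3 + 1·R1.
R2 ← R2 / (42/17).
R1 ← R1 + 12/17·R2.
R3 ← R3 + 63/17·R2.
Rank is 2 with 3 unknowns, leaving x_3 free.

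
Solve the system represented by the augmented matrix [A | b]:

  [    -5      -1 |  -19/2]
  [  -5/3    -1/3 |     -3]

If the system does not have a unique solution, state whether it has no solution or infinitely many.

no solution

Row-reduce:
R1 ← R1 / (-5).
R2 ← R2 + 5/3·R1.
Row 2 reduces to 0 = 1/6, a contradiction. The system is inconsistent.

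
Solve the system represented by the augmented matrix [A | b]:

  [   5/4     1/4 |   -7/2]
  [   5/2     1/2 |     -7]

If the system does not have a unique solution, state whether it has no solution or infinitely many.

infinitely many solutions

Row-reduce:
R1 ← R1 / (5/4).
R2 ← R2 − 5/2·R1.
Rank is 1 with 2 unknowns, leaving x_2 free.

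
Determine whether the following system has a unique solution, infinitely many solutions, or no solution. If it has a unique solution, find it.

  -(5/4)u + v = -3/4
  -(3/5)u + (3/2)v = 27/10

u = 3, v = 3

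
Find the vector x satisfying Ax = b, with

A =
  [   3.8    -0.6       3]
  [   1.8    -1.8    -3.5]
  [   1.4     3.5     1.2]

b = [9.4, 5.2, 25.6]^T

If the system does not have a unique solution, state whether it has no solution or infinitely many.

Row-reduce the augmented matrix:
R1 ← R1 / (19/5).
R2 ← R2 − 9/5·R1.
R3 ← R3 − 7/5·R1.
R2 ← R2 / (-144/95).
R1 ← R1 + 3/19·R2.
R3 ← R3 − 707/190·R2.
R3 ← R3 / (-34519/2880).
R1 ← R1 − 125/96·R3.
R2 ← R2 − 935/288·R3.
Reading off the reduced rows gives x_1 = 5, x_2 = 6, x_3 = -2.

x_1 = 5, x_2 = 6, x_3 = -2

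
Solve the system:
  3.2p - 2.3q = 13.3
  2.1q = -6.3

p = 2, q = -3

Row-reduce the augmented matrix:
R1 ← R1 / (16/5).
R2 ← R2 / (21/10).
R1 ← R1 + 23/32·R2.
Reading off the reduced rows gives p = 2, q = -3.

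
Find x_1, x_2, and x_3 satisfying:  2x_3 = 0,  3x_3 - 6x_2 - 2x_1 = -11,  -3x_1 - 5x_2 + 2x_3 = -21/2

Row-reduce the augmented matrix:
Swap R1 and R2.
R1 ← R1 / (-2).
R3 ← R3 + 3·R1.
Swap R2 and R3.
R2 ← R2 / (4).
R1 ← R1 − 3·R2.
R3 ← R3 / (2).
R1 ← R1 − 3/8·R3.
R2 ← R2 + 5/8·R3.
Reading off the reduced rows gives x_1 = 1, x_2 = 3/2, x_3 = 0.

x_1 = 1, x_2 = 3/2, x_3 = 0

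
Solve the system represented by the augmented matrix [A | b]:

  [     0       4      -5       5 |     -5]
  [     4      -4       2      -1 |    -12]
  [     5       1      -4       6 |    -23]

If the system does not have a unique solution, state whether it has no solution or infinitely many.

infinitely many solutions

Row-reduce:
Swap R1 and R2.
R1 ← R1 / (4).
R3 ← R3 − 5·R1.
R2 ← R2 / (4).
R1 ← R1 + 1·R2.
R3 ← R3 − 6·R2.
R1 ← R1 + 3/4·R3.
R2 ← R2 + 5/4·R3.
Rank is 3 with 4 unknowns, leaving x_4 free.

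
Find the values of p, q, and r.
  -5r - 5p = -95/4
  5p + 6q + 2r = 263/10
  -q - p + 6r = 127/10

p = 2, q = 9/5, r = 11/4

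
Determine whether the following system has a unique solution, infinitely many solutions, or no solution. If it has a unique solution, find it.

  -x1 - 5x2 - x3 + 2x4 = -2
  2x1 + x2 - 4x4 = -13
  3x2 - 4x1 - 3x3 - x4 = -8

infinitely many solutions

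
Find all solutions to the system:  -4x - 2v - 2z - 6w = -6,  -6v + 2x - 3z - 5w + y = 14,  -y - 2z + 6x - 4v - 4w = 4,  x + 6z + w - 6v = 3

infinitely many solutions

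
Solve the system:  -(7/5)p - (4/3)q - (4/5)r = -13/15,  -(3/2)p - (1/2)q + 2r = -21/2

Row-reduce:
R1 ← R1 / (-7/5).
R2 ← R2 + 3/2·R1.
R2 ← R2 / (13/14).
R1 ← R1 − 20/21·R2.
Rank is 2 with 3 unknowns, leaving r free.

infinitely many solutions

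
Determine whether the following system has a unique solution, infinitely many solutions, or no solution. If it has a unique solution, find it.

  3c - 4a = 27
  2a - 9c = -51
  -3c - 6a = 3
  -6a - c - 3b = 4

Row-reduce the augmented matrix:
R1 ← R1 / (-4).
R2 ← R2 − 2·R1.
R3 ← R3 + 6·R1.
R4 ← R4 + 6·R1.
Swap R2 and R4.
R2 ← R2 / (-3).
R3 ← R3 / (-15/2).
R1 ← R1 + 3/4·R3.
R2 ← R2 − 11/6·R3.
R4 ← R4 + 15/2·R3.
R4 reduces to 0 = 0, so the extra equation is consistent.
Reading off the reduced rows gives a = -3, b = 3, c = 5.

a = -3, b = 3, c = 5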